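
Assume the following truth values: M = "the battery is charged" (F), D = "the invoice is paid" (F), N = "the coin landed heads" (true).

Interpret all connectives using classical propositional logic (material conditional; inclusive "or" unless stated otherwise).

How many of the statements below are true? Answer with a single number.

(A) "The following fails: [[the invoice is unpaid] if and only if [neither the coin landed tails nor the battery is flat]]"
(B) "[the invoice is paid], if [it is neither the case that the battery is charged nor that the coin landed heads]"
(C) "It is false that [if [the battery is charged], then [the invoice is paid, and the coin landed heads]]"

2

(A): Formalization: not (not D iff (not N nor not M))

not D = not False = True
not N = not True = False
not M = not False = True
not N nor not M = False nor True = False
not D iff (not N nor not M) = True iff False = False
not (not D iff (not N nor not M)) = not False = True
Hence (A) is true.

(B): In symbols: (M nor N) -> D

M nor N = False nor True = False
(M nor N) -> D = False -> False = True
Hence (B) is true.

(C): Parsed as not (M -> (D and N))

D and N = False and True = False
M -> (D and N) = False -> False = True
not (M -> (D and N)) = not True = False
Hence (C) is false.

Count: 2.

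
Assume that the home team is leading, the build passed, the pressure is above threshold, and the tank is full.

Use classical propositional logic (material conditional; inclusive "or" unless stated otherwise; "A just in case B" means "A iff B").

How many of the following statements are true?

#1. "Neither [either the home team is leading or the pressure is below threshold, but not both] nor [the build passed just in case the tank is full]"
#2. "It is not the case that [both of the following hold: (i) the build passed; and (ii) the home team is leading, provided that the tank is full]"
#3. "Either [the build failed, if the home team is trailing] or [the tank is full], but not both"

0

Let P = "the home team is leading" (T), R = "the pressure is above threshold" (T), Q = "the build passed" (T), S = "the tank is full" (T).

#1: Parsed as (P xor ~R) nor (Q <-> S)

~R = ~T = F
P xor ~R = T xor F = T
Q <-> S = T <-> T = T
(P xor ~R) nor (Q <-> S) = T nor T = F
Hence #1 is false.

#2: Formalization: ~(Q & (S -> P))

S -> P = T -> T = T
Q & (S -> P) = T & T = T
~(Q & (S -> P)) = ~T = F
Hence #2 is false.

#3: In symbols: (~P -> ~Q) xor S

~P = ~T = F
~Q = ~T = F
~P -> ~Q = F -> F = T
(~P -> ~Q) xor S = T xor T = F
Thus #3 is false.

True statements: 0 (none).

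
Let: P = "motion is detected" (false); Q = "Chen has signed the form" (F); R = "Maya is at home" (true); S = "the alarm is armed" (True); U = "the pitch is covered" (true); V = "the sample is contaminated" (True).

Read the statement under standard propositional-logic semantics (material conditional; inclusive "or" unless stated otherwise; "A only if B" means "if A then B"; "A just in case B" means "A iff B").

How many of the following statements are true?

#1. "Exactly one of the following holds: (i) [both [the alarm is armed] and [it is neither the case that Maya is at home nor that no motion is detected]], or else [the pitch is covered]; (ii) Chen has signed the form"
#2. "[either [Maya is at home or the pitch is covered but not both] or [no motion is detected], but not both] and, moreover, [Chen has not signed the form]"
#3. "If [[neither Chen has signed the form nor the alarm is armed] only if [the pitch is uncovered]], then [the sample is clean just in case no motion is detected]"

2

#1: Parsed as ((S & (R nor ~P)) | U) xor Q

~P = ~F = T
R nor ~P = T nor T = F
S & (R nor ~P) = T & F = F
(S & (R nor ~P)) | U = F | T = T
((S & (R nor ~P)) | U) xor Q = T xor F = T
So #1 is true.

#2: Parsed as ((R xor U) xor ~P) & ~Q

R xor U = T xor T = F
~P = ~F = T
(R xor U) xor ~P = F xor T = T
~Q = ~F = T
((R xor U) xor ~P) & ~Q = T & T = T
So #2 is true.

#3: This is ((Q nor S) -> ~U) -> (~V <-> ~P).

Q nor S = F nor T = F
~U = ~T = F
(Q nor S) -> ~U = F -> F = T
~V = ~T = F
~P = ~F = T
~V <-> ~P = F <-> T = F
((Q nor S) -> ~U) -> (~V <-> ~P) = T -> F = F
Hence #3 is false.

2 of the 3 statements are true (#1, #2).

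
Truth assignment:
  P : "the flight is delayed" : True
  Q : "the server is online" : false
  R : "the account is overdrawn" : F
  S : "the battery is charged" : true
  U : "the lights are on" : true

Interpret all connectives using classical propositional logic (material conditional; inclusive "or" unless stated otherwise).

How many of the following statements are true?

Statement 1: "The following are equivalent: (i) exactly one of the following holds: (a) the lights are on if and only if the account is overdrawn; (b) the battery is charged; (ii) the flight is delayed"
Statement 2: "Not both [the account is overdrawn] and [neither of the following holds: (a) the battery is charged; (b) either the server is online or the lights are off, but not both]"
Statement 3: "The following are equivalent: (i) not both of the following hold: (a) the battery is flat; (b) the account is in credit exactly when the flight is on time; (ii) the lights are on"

Statement 1: Parsed as ((U <-> R) xor S) <-> P

U <-> R = T <-> F = F
(U <-> R) xor S = F xor T = T
((U <-> R) xor S) <-> P = T <-> T = T
Thus Statement 1 is true.

Statement 2: Parsed as R nand (S nor (Q xor ~U))

~U = ~T = F
Q xor ~U = F xor F = F
S nor (Q xor ~U) = T nor F = F
R nand (S nor (Q xor ~U)) = F nand F = T
Hence Statement 2 is true.

Statement 3: In symbols: (~S nand (~R <-> ~P)) <-> U

~S = ~T = F
~R = ~F = T
~P = ~T = F
~R <-> ~P = T <-> F = F
~S nand (~R <-> ~P) = F nand F = T
(~S nand (~R <-> ~P)) <-> U = T <-> T = T
Thus Statement 3 is true.

3 of the 3 statements are true.

3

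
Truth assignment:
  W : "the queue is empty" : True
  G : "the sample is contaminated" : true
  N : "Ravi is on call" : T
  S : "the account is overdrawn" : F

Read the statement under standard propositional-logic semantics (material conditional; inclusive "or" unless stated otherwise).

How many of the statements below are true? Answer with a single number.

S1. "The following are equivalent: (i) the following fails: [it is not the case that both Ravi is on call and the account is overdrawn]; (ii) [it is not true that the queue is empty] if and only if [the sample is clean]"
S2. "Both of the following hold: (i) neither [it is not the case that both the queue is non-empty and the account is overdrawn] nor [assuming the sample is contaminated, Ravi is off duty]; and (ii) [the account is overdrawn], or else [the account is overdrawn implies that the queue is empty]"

0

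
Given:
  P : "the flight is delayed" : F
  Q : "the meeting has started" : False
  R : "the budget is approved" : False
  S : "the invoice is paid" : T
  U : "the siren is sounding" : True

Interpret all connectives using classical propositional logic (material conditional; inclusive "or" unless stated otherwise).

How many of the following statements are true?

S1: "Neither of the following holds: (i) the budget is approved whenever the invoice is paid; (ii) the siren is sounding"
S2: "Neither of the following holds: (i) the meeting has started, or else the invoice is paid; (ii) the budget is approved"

0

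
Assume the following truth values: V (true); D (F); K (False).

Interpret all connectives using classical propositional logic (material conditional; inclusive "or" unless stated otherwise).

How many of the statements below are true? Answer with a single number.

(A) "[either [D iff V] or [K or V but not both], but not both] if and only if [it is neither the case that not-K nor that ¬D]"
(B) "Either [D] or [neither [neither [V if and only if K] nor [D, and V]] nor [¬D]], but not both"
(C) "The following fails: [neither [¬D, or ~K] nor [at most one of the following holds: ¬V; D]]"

(A): This is ((D iff V) xor (K xor V)) iff (not K nor not D).

D iff V = False iff True = False
K xor V = False xor True = True
(D iff V) xor (K xor V) = False xor True = True
not K = not False = True
not D = not False = True
not K nor not D = True nor True = False
((D iff V) xor (K xor V)) iff (not K nor not D) = True iff False = False
Hence (A) is false.

(B): Parsed as D xor (((V iff K) nor (D and V)) nor not D)

V iff K = True iff False = False
D and V = False and True = False
(V iff K) nor (D and V) = False nor False = True
not D = not False = True
((V iff K) nor (D and V)) nor not D = True nor True = False
D xor (((V iff K) nor (D and V)) nor not D) = False xor False = False
Hence (B) is false.

(C): This is not ((not D or not K) nor (not V nand D)).

not D = not False = True
not K = not False = True
not D or not K = True or True = True
not V = not True = False
not V nand D = False nand False = True
(not D or not K) nor (not V nand D) = True nor True = False
not ((not D or not K) nor (not V nand D)) = not False = True
Hence (C) is true.

True statements: 1 ((C)).

1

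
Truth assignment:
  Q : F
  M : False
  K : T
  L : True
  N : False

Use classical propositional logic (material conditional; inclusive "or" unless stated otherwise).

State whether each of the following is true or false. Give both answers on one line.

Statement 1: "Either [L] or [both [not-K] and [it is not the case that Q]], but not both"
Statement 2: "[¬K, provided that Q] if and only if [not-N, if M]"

Statement 1: In symbols: L xor (~K & ~Q)

~K = ~T = F
~Q = ~F = T
~K & ~Q = F & T = F
L xor (~K & ~Q) = T xor F = T
Thus Statement 1 is true.

Statement 2: Formalization: (Q -> ~K) <-> (M -> ~N)

~K = ~T = F
Q -> ~K = F -> F = T
~N = ~F = T
M -> ~N = F -> T = T
(Q -> ~K) <-> (M -> ~N) = T <-> T = T
So Statement 2 is true.

Statement 1 true, Statement 2 true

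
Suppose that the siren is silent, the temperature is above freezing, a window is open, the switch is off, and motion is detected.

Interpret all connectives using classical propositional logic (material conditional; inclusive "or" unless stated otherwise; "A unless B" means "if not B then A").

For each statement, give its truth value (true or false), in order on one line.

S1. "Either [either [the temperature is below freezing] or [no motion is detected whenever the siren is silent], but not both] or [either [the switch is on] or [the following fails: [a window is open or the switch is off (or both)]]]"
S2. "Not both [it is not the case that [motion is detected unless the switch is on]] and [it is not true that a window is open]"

S1 F / S2 T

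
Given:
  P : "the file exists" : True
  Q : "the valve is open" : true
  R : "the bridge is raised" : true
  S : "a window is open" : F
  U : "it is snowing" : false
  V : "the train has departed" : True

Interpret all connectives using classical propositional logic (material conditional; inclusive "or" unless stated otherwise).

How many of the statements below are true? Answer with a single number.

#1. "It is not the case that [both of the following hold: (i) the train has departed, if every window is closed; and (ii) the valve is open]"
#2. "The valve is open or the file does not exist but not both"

1

#1: Parsed as ¬((¬S → V) ∧ Q)

¬S = ¬F = T
¬S → V = T → T = T
(¬S → V) ∧ Q = T ∧ T = T
¬((¬S → V) ∧ Q) = ¬T = F
So #1 is false.

#2: Formalization: Q ⊕ ¬P

¬P = ¬T = F
Q ⊕ ¬P = T ⊕ F = T
So #2 is true.

Count: 1.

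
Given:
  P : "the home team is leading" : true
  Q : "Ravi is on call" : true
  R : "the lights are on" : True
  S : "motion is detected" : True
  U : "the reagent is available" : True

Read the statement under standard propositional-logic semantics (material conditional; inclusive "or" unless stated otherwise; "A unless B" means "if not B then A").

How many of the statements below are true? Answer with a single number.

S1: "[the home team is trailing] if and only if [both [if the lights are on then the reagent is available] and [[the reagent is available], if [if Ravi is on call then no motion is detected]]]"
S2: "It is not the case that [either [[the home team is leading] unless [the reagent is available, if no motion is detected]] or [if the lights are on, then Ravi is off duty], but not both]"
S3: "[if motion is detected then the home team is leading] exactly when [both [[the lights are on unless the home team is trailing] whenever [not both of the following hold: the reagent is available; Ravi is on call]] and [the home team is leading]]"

1

S1: In symbols: ~P <-> ((R -> U) & ((Q -> ~S) -> U))

~P = ~T = F
R -> U = T -> T = T
~S = ~T = F
Q -> ~S = T -> F = F
(Q -> ~S) -> U = F -> T = T
(R -> U) & ((Q -> ~S) -> U) = T & T = T
~P <-> ((R -> U) & ((Q -> ~S) -> U)) = F <-> T = F
So S1 is false.

S2: This is ~((P | (~S -> U)) xor (R -> ~Q)).

~S = ~T = F
~S -> U = F -> T = T
P | (~S -> U) = T | T = T
~Q = ~T = F
R -> ~Q = T -> F = F
(P | (~S -> U)) xor (R -> ~Q) = T xor F = T
~((P | (~S -> U)) xor (R -> ~Q)) = ~T = F
Thus S2 is false.

S3: In symbols: (S -> P) <-> (((U nand Q) -> (R | ~P)) & P)

S -> P = T -> T = T
U nand Q = T nand T = F
~P = ~T = F
R | ~P = T | F = T
(U nand Q) -> (R | ~P) = F -> T = T
((U nand Q) -> (R | ~P)) & P = T & T = T
(S -> P) <-> (((U nand Q) -> (R | ~P)) & P) = T <-> T = T
So S3 is true.

1 of the 3 statements is true.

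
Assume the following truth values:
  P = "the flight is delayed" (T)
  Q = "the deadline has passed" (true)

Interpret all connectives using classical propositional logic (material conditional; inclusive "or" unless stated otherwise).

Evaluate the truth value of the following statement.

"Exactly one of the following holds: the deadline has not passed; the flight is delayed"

Parsed as ~Q xor P

~Q = ~T = F
~Q xor P = F xor T = T

True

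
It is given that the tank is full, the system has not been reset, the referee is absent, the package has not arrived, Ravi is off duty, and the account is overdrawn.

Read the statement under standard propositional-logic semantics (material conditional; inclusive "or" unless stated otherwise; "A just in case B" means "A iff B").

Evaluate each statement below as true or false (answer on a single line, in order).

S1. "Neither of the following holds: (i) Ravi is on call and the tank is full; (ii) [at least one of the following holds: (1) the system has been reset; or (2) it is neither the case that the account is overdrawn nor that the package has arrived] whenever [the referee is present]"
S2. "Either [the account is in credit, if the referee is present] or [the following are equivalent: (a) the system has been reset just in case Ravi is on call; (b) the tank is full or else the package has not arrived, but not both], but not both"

S1 F; S2 T

Let U = "Ravi is on call" (F), P = "the tank is full" (T), R = "the referee is present" (F), Q = "the system has been reset" (F), V = "the account is overdrawn" (T), S = "the package has arrived" (F).

S1: Formalization: (U & P) nor (R -> (Q | (V nor S)))

U & P = F & T = F
V nor S = T nor F = F
Q | (V nor S) = F | F = F
R -> (Q | (V nor S)) = F -> F = T
(U & P) nor (R -> (Q | (V nor S))) = F nor T = F
So S1 is false.

S2: In symbols: (R -> ~V) xor ((Q <-> U) <-> (P xor ~S))

~V = ~T = F
R -> ~V = F -> F = T
Q <-> U = F <-> F = T
~S = ~F = T
P xor ~S = T xor T = F
(Q <-> U) <-> (P xor ~S) = T <-> F = F
(R -> ~V) xor ((Q <-> U) <-> (P xor ~S)) = T xor F = T
Thus S2 is true.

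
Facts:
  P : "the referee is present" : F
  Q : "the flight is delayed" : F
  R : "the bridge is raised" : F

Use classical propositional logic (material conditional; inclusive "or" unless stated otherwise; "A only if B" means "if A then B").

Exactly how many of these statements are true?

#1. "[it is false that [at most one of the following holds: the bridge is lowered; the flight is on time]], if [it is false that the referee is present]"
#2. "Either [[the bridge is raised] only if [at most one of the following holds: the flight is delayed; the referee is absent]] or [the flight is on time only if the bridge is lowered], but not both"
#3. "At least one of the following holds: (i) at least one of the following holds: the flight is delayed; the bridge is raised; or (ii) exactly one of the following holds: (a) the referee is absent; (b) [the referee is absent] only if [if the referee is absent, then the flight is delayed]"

2

#1: Parsed as ~P -> ~(~R nand ~Q)

~P = ~F = T
~R = ~F = T
~Q = ~F = T
~R nand ~Q = T nand T = F
~(~R nand ~Q) = ~F = T
~P -> ~(~R nand ~Q) = T -> T = T
Hence #1 is true.

#2: Formalization: (R -> (Q nand ~P)) xor (~Q -> ~R)

~P = ~F = T
Q nand ~P = F nand T = T
R -> (Q nand ~P) = F -> T = T
~Q = ~F = T
~R = ~F = T
~Q -> ~R = T -> T = T
(R -> (Q nand ~P)) xor (~Q -> ~R) = T xor T = F
Hence #2 is false.

#3: Parsed as (Q | R) | (~P xor (~P -> (~P -> Q)))

Q | R = F | F = F
~P = ~F = T
~P = ~F = T
~P = ~F = T
~P -> Q = T -> F = F
~P -> (~P -> Q) = T -> F = F
~P xor (~P -> (~P -> Q)) = T xor F = T
(Q | R) | (~P xor (~P -> (~P -> Q))) = F | T = T
So #3 is true.

2 of the 3 statements are true.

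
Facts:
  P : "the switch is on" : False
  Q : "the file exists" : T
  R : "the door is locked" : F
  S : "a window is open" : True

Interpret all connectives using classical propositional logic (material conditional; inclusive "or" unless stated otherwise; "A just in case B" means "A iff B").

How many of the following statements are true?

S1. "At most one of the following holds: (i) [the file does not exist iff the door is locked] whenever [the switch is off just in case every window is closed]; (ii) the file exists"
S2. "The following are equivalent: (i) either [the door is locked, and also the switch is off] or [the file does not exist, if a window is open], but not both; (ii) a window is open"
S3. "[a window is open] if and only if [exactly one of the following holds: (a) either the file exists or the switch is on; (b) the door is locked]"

1

S1: In symbols: ((¬P ↔ ¬S) → (¬Q ↔ R)) ↑ Q

¬P = ¬F = T
¬S = ¬T = F
¬P ↔ ¬S = T ↔ F = F
¬Q = ¬T = F
¬Q ↔ R = F ↔ F = T
(¬P ↔ ¬S) → (¬Q ↔ R) = F → T = T
((¬P ↔ ¬S) → (¬Q ↔ R)) ↑ Q = T ↑ T = F
So S1 is false.

S2: This is ((R ∧ ¬P) ⊕ (S → ¬Q)) ↔ S.

¬P = ¬F = T
R ∧ ¬P = F ∧ T = F
¬Q = ¬T = F
S → ¬Q = T → F = F
(R ∧ ¬P) ⊕ (S → ¬Q) = F ⊕ F = F
((R ∧ ¬P) ⊕ (S → ¬Q)) ↔ S = F ↔ T = F
Thus S2 is false.

S3: In symbols: S ↔ ((Q ∨ P) ⊕ R)

Q ∨ P = T ∨ F = T
(Q ∨ P) ⊕ R = T ⊕ F = T
S ↔ ((Q ∨ P) ⊕ R) = T ↔ T = T
Hence S3 is true.

1 of the 3 statements is true (S3).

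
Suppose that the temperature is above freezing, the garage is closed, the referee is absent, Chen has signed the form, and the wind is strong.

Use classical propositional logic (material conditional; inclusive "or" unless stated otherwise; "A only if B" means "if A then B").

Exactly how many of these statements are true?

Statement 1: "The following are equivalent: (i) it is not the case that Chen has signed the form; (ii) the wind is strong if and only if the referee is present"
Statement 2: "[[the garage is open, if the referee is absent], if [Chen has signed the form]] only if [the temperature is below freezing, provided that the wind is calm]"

Let K = "Chen has signed the form" (T), N = "the wind is strong" (T), W = "the referee is present" (F), V = "the garage is closed" (T), Q = "the temperature is below freezing" (F).

Statement 1: This is ¬K ↔ (N ↔ W).

¬K = ¬T = F
N ↔ W = T ↔ F = F
¬K ↔ (N ↔ W) = F ↔ F = T
Hence Statement 1 is true.

Statement 2: In symbols: (K → (¬W → ¬V)) → (¬N → Q)

¬W = ¬F = T
¬V = ¬T = F
¬W → ¬V = T → F = F
K → (¬W → ¬V) = T → F = F
¬N = ¬T = F
¬N → Q = F → F = T
(K → (¬W → ¬V)) → (¬N → Q) = F → T = T
Hence Statement 2 is true.

True statements: 2 (Statement 1, Statement 2).

2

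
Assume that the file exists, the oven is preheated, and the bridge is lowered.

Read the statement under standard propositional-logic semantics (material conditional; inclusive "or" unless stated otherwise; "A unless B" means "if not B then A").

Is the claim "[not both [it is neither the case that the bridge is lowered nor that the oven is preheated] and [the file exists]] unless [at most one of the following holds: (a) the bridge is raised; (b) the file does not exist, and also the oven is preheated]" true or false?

The statement is true.

Let R = "the bridge is raised" (F), G = "the oven is preheated" (T), H = "the file exists" (T).
Parsed as ((~R nor G) nand H) | (R nand (~H & G))

~R = ~F = T
~R nor G = T nor T = F
(~R nor G) nand H = F nand T = T
~H = ~T = F
~H & G = F & T = F
R nand (~H & G) = F nand F = T
((~R nor G) nand H) | (R nand (~H & G)) = T | T = T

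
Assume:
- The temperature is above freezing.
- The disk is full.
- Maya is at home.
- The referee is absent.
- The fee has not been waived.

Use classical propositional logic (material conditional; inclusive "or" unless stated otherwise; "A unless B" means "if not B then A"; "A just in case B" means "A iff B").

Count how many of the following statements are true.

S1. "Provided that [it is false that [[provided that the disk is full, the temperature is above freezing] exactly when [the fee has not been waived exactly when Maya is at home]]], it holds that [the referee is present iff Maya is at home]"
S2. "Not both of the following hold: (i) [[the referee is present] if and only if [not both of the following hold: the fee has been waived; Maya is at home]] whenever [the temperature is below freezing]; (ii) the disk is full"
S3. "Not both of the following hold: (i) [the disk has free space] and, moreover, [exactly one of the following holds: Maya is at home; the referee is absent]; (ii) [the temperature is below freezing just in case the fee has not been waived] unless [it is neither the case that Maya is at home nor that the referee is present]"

2

Let Q = "the disk is full" (True), P = "the temperature is below freezing" (False), U = "the fee has been waived" (False), R = "Maya is at home" (True), S = "the referee is present" (False).

S1: Formalization: not ((Q -> not P) iff (not U iff R)) -> (S iff R)

not P = not False = True
Q -> not P = True -> True = True
not U = not False = True
not U iff R = True iff True = True
(Q -> not P) iff (not U iff R) = True iff True = True
not ((Q -> not P) iff (not U iff R)) = not True = False
S iff R = False iff True = False
not ((Q -> not P) iff (not U iff R)) -> (S iff R) = False -> False = True
Thus S1 is true.

S2: In symbols: (P -> (S iff (U nand R))) nand Q

U nand R = False nand True = True
S iff (U nand R) = False iff True = False
P -> (S iff (U nand R)) = False -> False = True
(P -> (S iff (U nand R))) nand Q = True nand True = False
So S2 is false.

S3: Formalization: (not Q and (R xor not S)) nand ((P iff not U) or (R nor S))

not Q = not True = False
not S = not False = True
R xor not S = True xor True = False
not Q and (R xor not S) = False and False = False
not U = not False = True
P iff not U = False iff True = False
R nor S = True nor False = False
(P iff not U) or (R nor S) = False or False = False
(not Q and (R xor not S)) nand ((P iff not U) or (R nor S)) = False nand False = True
Hence S3 is true.

Count: 2.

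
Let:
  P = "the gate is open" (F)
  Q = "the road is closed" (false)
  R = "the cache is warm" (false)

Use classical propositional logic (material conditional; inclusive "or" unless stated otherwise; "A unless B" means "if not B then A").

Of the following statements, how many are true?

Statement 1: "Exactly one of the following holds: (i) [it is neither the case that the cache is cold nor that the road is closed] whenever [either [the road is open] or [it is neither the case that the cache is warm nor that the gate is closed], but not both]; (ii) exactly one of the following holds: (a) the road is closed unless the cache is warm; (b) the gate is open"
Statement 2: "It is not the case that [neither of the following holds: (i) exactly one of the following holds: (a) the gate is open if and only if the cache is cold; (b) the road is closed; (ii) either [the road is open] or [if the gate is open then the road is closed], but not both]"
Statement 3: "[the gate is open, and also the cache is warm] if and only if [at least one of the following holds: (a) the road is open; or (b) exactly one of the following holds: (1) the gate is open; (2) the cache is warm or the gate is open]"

Statement 1: Parsed as ((~Q xor (R nor ~P)) -> (~R nor Q)) xor ((Q | R) xor P)

~Q = ~F = T
~P = ~F = T
R nor ~P = F nor T = F
~Q xor (R nor ~P) = T xor F = T
~R = ~F = T
~R nor Q = T nor F = F
(~Q xor (R nor ~P)) -> (~R nor Q) = T -> F = F
Q | R = F | F = F
(Q | R) xor P = F xor F = F
((~Q xor (R nor ~P)) -> (~R nor Q)) xor ((Q | R) xor P) = F xor F = F
Hence Statement 1 is false.

Statement 2: In symbols: ~(((P <-> ~R) xor Q) nor (~Q xor (P -> Q)))

~R = ~F = T
P <-> ~R = F <-> T = F
(P <-> ~R) xor Q = F xor F = F
~Q = ~F = T
P -> Q = F -> F = T
~Q xor (P -> Q) = T xor T = F
((P <-> ~R) xor Q) nor (~Q xor (P -> Q)) = F nor F = T
~(((P <-> ~R) xor Q) nor (~Q xor (P -> Q))) = ~T = F
Hence Statement 2 is false.

Statement 3: This is (P & R) <-> (~Q | (P xor (R | P))).

P & R = F & F = F
~Q = ~F = T
R | P = F | F = F
P xor (R | P) = F xor F = F
~Q | (P xor (R | P)) = T | F = T
(P & R) <-> (~Q | (P xor (R | P))) = F <-> T = F
Hence Statement 3 is false.

0 of the 3 statements are true (none).

0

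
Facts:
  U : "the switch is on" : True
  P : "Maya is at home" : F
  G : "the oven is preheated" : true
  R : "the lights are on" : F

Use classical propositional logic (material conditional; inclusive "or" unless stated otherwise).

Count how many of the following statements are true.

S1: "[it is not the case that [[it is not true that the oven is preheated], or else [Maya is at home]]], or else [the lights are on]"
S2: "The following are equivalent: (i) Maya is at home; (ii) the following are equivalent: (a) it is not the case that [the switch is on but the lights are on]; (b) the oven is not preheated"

2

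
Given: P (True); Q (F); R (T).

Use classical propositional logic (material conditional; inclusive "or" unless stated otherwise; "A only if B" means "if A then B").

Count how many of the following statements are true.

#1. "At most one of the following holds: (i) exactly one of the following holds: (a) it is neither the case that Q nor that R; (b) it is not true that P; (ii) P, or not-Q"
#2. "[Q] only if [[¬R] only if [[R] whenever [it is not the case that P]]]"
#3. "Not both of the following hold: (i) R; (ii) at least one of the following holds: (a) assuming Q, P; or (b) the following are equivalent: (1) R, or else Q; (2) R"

2

#1: Parsed as ((Q ↓ R) ⊕ ¬P) ↑ (P ∨ ¬Q)

Q ↓ R = F ↓ T = F
¬P = ¬T = F
(Q ↓ R) ⊕ ¬P = F ⊕ F = F
¬Q = ¬F = T
P ∨ ¬Q = T ∨ T = T
((Q ↓ R) ⊕ ¬P) ↑ (P ∨ ¬Q) = F ↑ T = T
So #1 is true.

#2: In symbols: Q → (¬R → (¬P → R))

¬R = ¬T = F
¬P = ¬T = F
¬P → R = F → T = T
¬R → (¬P → R) = F → T = T
Q → (¬R → (¬P → R)) = F → T = T
So #2 is true.

#3: Parsed as R ↑ ((Q → P) ∨ ((R ∨ Q) ↔ R))

Q → P = F → T = T
R ∨ Q = T ∨ F = T
(R ∨ Q) ↔ R = T ↔ T = T
(Q → P) ∨ ((R ∨ Q) ↔ R) = T ∨ T = T
R ↑ ((Q → P) ∨ ((R ∨ Q) ↔ R)) = T ↑ T = F
Hence #3 is false.

2 of the 3 statements are true (#1, #2).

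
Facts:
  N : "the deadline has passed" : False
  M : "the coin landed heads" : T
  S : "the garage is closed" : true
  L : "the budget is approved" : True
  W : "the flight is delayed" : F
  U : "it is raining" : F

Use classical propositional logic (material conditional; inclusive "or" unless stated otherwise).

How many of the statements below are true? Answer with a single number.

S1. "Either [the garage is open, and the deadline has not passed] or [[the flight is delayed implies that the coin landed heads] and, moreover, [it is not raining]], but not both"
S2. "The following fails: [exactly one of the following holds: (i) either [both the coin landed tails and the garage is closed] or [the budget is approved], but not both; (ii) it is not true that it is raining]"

2

S1: This is (~S & ~N) xor ((W -> M) & ~U).

~S = ~T = F
~N = ~F = T
~S & ~N = F & T = F
W -> M = F -> T = T
~U = ~F = T
(W -> M) & ~U = T & T = T
(~S & ~N) xor ((W -> M) & ~U) = F xor T = T
Thus S1 is true.

S2: In symbols: ~(((~M & S) xor L) xor ~U)

~M = ~T = F
~M & S = F & T = F
(~M & S) xor L = F xor T = T
~U = ~F = T
((~M & S) xor L) xor ~U = T xor T = F
~(((~M & S) xor L) xor ~U) = ~F = T
So S2 is true.

True statements: 2 (S1, S2).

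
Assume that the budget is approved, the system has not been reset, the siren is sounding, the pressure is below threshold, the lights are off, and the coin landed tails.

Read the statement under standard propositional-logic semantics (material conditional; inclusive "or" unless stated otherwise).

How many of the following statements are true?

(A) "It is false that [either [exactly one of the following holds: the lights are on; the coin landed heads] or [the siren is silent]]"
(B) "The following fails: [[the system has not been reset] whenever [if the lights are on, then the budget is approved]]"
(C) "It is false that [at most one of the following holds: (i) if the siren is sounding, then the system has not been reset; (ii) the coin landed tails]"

2

Let U = "the lights are on" (F), V = "the coin landed heads" (F), R = "the siren is sounding" (T), P = "the budget is approved" (T), Q = "the system has been reset" (F).

(A): Formalization: ~((U xor V) | ~R)

U xor V = F xor F = F
~R = ~T = F
(U xor V) | ~R = F | F = F
~((U xor V) | ~R) = ~F = T
Hence (A) is true.

(B): Parsed as ~((U -> P) -> ~Q)

U -> P = F -> T = T
~Q = ~F = T
(U -> P) -> ~Q = T -> T = T
~((U -> P) -> ~Q) = ~T = F
Hence (B) is false.

(C): In symbols: ~((R -> ~Q) nand ~V)

~Q = ~F = T
R -> ~Q = T -> T = T
~V = ~F = T
(R -> ~Q) nand ~V = T nand T = F
~((R -> ~Q) nand ~V) = ~F = T
Thus (C) is true.

True statements: 2 ((A), (C)).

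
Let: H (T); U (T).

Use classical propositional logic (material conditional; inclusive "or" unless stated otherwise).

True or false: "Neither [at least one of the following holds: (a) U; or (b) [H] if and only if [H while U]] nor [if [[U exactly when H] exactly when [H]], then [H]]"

This is (U ∨ (H ↔ (H ∧ U))) ↓ (((U ↔ H) ↔ H) → H).

H ∧ U = T ∧ T = T
H ↔ (H ∧ U) = T ↔ T = T
U ∨ (H ↔ (H ∧ U)) = T ∨ T = T
U ↔ H = T ↔ T = T
(U ↔ H) ↔ H = T ↔ T = T
((U ↔ H) ↔ H) → H = T → T = T
(U ∨ (H ↔ (H ∧ U))) ↓ (((U ↔ H) ↔ H) → H) = T ↓ T = F

false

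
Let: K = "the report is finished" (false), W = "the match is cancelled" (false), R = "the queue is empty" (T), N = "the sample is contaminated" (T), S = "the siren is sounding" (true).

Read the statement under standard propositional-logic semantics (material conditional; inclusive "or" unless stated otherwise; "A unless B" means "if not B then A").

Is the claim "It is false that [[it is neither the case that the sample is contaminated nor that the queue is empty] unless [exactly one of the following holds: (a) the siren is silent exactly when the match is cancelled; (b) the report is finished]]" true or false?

Parsed as ~((N nor R) | ((~S <-> W) xor K))

N nor R = T nor T = F
~S = ~T = F
~S <-> W = F <-> F = T
(~S <-> W) xor K = T xor F = T
(N nor R) | ((~S <-> W) xor K) = F | T = T
~((N nor R) | ((~S <-> W) xor K)) = ~T = F

false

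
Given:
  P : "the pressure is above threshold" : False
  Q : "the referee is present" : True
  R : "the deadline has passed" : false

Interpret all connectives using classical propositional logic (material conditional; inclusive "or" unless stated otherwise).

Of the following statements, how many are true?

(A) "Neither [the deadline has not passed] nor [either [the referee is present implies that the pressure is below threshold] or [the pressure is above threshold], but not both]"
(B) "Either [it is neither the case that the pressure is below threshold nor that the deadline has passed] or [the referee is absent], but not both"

0

(A): Parsed as ¬R ↓ ((Q → ¬P) ⊕ P)

¬R = ¬F = T
¬P = ¬F = T
Q → ¬P = T → T = T
(Q → ¬P) ⊕ P = T ⊕ F = T
¬R ↓ ((Q → ¬P) ⊕ P) = T ↓ T = F
Thus (A) is false.

(B): Parsed as (¬P ↓ R) ⊕ ¬Q

¬P = ¬F = T
¬P ↓ R = T ↓ F = F
¬Q = ¬T = F
(¬P ↓ R) ⊕ ¬Q = F ⊕ F = F
So (B) is false.

True statements: 0 (none).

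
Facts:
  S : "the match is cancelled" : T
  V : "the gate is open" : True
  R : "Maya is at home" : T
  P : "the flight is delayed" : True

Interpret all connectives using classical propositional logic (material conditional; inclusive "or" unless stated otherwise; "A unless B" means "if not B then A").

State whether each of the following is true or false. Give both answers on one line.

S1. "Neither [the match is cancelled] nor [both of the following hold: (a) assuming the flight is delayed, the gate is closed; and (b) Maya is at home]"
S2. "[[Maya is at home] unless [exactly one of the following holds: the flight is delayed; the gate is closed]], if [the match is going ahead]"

S1 false / S2 true

S1: This is S ↓ ((P → ¬V) ∧ R).

¬V = ¬T = F
P → ¬V = T → F = F
(P → ¬V) ∧ R = F ∧ T = F
S ↓ ((P → ¬V) ∧ R) = T ↓ F = F
Thus S1 is false.

S2: Parsed as ¬S → (R ∨ (P ⊕ ¬V))

¬S = ¬T = F
¬V = ¬T = F
P ⊕ ¬V = T ⊕ F = T
R ∨ (P ⊕ ¬V) = T ∨ T = T
¬S → (R ∨ (P ⊕ ¬V)) = F → T = T
Thus S2 is true.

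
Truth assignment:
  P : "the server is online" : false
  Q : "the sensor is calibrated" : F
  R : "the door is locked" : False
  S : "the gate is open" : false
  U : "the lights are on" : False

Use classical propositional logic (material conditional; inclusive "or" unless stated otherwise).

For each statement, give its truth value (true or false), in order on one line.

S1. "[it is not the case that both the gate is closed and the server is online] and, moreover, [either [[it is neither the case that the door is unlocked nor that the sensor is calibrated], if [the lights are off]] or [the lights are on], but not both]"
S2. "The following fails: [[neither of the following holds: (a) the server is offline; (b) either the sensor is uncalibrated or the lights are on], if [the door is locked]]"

S1 false, S2 false

S1: Formalization: (¬S ↑ P) ∧ ((¬U → (¬R ↓ Q)) ⊕ U)

¬S = ¬F = T
¬S ↑ P = T ↑ F = T
¬U = ¬F = T
¬R = ¬F = T
¬R ↓ Q = T ↓ F = F
¬U → (¬R ↓ Q) = T → F = F
(¬U → (¬R ↓ Q)) ⊕ U = F ⊕ F = F
(¬S ↑ P) ∧ ((¬U → (¬R ↓ Q)) ⊕ U) = T ∧ F = F
So S1 is false.

S2: Formalization: ¬(R → (¬P ↓ (¬Q ∨ U)))

¬P = ¬F = T
¬Q = ¬F = T
¬Q ∨ U = T ∨ F = T
¬P ↓ (¬Q ∨ U) = T ↓ T = F
R → (¬P ↓ (¬Q ∨ U)) = F → F = T
¬(R → (¬P ↓ (¬Q ∨ U))) = ¬T = F
So S2 is false.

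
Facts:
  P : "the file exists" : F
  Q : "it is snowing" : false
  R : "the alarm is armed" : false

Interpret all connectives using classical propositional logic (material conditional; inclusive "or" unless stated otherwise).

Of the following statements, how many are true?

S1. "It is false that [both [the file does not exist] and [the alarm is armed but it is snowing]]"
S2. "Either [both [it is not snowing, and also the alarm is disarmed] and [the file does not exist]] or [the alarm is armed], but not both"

2

S1: Formalization: ¬(¬P ∧ (R ∧ Q))

¬P = ¬F = T
R ∧ Q = F ∧ F = F
¬P ∧ (R ∧ Q) = T ∧ F = F
¬(¬P ∧ (R ∧ Q)) = ¬F = T
Thus S1 is true.

S2: This is ((¬Q ∧ ¬R) ∧ ¬P) ⊕ R.

¬Q = ¬F = T
¬R = ¬F = T
¬Q ∧ ¬R = T ∧ T = T
¬P = ¬F = T
(¬Q ∧ ¬R) ∧ ¬P = T ∧ T = T
((¬Q ∧ ¬R) ∧ ¬P) ⊕ R = T ⊕ F = T
Hence S2 is true.

Count: 2.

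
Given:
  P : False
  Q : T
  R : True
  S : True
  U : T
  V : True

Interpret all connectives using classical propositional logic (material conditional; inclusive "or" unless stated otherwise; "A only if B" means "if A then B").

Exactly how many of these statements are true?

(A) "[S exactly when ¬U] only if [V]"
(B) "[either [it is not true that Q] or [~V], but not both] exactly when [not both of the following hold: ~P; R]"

(A): Parsed as (S <-> ~U) -> V

~U = ~T = F
S <-> ~U = T <-> F = F
(S <-> ~U) -> V = F -> T = T
Thus (A) is true.

(B): Formalization: (~Q xor ~V) <-> (~P nand R)

~Q = ~T = F
~V = ~T = F
~Q xor ~V = F xor F = F
~P = ~F = T
~P nand R = T nand T = F
(~Q xor ~V) <-> (~P nand R) = F <-> F = T
Hence (B) is true.

2 of the 2 statements are true ((A), (B)).

2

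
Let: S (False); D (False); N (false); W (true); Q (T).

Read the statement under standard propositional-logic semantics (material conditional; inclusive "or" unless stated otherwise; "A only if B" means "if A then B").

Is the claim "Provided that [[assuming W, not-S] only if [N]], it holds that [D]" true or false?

True.

In symbols: ((W → ¬S) → N) → D

¬S = ¬F = T
W → ¬S = T → T = T
(W → ¬S) → N = T → F = F
((W → ¬S) → N) → D = F → F = T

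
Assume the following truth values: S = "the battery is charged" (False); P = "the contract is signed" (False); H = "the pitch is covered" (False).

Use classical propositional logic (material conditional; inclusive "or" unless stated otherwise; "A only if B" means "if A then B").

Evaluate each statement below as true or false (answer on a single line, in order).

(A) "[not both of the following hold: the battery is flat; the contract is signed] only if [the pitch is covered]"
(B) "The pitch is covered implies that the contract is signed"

(A): This is (not S nand P) -> H.

not S = not False = True
not S nand P = True nand False = True
(not S nand P) -> H = True -> False = False
Hence (A) is false.

(B): Formalization: H -> P

H -> P = False -> False = True
Thus (B) is true.

(A) F; (B) T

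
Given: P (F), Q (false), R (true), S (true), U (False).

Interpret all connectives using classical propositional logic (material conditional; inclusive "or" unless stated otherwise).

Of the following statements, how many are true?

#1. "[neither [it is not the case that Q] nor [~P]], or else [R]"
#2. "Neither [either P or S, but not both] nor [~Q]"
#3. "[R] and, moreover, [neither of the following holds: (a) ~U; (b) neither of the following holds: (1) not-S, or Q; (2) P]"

1

#1: This is (~Q nor ~P) | R.

~Q = ~F = T
~P = ~F = T
~Q nor ~P = T nor T = F
(~Q nor ~P) | R = F | T = T
Hence #1 is true.

#2: This is (P xor S) nor ~Q.

P xor S = F xor T = T
~Q = ~F = T
(P xor S) nor ~Q = T nor T = F
Hence #2 is false.

#3: In symbols: R & (~U nor ((~S | Q) nor P))

~U = ~F = T
~S = ~T = F
~S | Q = F | F = F
(~S | Q) nor P = F nor F = T
~U nor ((~S | Q) nor P) = T nor T = F
R & (~U nor ((~S | Q) nor P)) = T & F = F
So #3 is false.

True statements: 1 (#1).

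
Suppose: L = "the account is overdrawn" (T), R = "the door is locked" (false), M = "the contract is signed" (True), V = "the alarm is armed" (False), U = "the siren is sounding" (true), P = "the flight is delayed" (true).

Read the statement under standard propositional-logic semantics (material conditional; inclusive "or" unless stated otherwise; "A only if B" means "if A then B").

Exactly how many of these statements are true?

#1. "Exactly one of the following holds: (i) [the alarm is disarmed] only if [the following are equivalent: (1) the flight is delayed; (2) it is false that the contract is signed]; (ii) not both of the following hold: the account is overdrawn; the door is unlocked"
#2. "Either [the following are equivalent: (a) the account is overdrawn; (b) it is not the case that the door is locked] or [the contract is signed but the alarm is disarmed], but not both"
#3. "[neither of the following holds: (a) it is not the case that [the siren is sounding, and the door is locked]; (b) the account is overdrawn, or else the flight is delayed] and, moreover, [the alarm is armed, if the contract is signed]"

#1: Parsed as (~V -> (P <-> ~M)) xor (L nand ~R)

~V = ~F = T
~M = ~T = F
P <-> ~M = T <-> F = F
~V -> (P <-> ~M) = T -> F = F
~R = ~F = T
L nand ~R = T nand T = F
(~V -> (P <-> ~M)) xor (L nand ~R) = F xor F = F
Hence #1 is false.

#2: This is (L <-> ~R) xor (M & ~V).

~R = ~F = T
L <-> ~R = T <-> T = T
~V = ~F = T
M & ~V = T & T = T
(L <-> ~R) xor (M & ~V) = T xor T = F
So #2 is false.

#3: This is (~(U & R) nor (L | P)) & (M -> V).

U & R = T & F = F
~(U & R) = ~F = T
L | P = T | T = T
~(U & R) nor (L | P) = T nor T = F
M -> V = T -> F = F
(~(U & R) nor (L | P)) & (M -> V) = F & F = F
Hence #3 is false.

Count: 0.

0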